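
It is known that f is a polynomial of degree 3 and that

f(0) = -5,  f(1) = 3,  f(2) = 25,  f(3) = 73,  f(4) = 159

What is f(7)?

765

First differences: 8, 22, 48, 86. Second differences: 14, 26, 38. Third differences: 12, 12.
Level-3 differences are constant, so f has degree 3.
Fitting a degree-3 polynomial gives f(k) = 2k³ + k² + 5k - 5.
Then f(7) = 765.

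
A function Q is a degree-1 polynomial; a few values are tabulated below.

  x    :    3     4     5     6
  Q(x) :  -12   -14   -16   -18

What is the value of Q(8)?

-22

First differences: -2, -2, -2.
Level-1 differences are constant, so Q has degree 1.
Fitting a degree-1 polynomial gives Q(x) = -2x - 6.
Then Q(8) = -22.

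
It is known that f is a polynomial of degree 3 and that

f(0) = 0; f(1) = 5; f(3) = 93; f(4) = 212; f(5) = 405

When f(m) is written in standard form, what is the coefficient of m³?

Write f(m) = am³ + bm² + cm + d; the 5 given values yield a linear system in the 4 coefficients.
Solving, f(m) = 3m³ + m² + m.
The coefficient of m³ is 3.

3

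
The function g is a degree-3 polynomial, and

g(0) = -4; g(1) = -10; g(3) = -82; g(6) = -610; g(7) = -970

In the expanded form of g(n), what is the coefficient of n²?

2

Write g(n) = an³ + bn² + cn + d; the 5 given values yield a linear system in the 4 coefficients.
Solving, g(n) = -3n³ + 2n² - 5n - 4.
The coefficient of n² is 2.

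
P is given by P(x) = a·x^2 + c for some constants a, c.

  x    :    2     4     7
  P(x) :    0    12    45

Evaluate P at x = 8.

60

From P(2) = 0 and P(4) = 12: 4a + c = 0 and 16a + c = 12.
Subtracting: 12a = 12, so a = 1; then c = 0 − 1·4 = -4.
So P(x) = 1x² − 4, and P(8) = 60.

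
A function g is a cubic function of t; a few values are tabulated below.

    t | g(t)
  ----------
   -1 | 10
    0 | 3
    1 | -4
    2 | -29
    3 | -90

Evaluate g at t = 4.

First differences: -7, -7, -25, -61. Second differences: 0, -18, -36. Third differences: -18, -18.
Level-3 differences are constant, so g has degree 3.
Fitting a degree-3 polynomial gives g(t) = -3t³ - 4t + 3.
Then g(4) = -205.

-205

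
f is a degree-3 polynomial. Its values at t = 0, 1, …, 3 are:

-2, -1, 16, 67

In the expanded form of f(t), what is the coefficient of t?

Write f(t) = at³ + bt² + ct + d; the 4 given values yield a linear system in the 4 coefficients.
Solving, f(t) = 3t³ - t² - t - 2.
The coefficient of t is -1.

-1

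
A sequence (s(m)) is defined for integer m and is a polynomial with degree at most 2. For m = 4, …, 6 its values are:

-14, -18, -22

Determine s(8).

First differences: -4, -4.
Level-1 differences are constant, so s has degree 1.
Fitting a degree-1 polynomial gives s(m) = -4m + 2.
Then s(8) = -30.

-30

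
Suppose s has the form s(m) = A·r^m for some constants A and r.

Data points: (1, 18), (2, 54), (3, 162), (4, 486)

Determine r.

3

Consecutive ratio: 54/18 = 3, and 162/54 = 3, so r = 3.
Then A·3^1 = 18 gives A = 6, and s(m) = 6·3^m.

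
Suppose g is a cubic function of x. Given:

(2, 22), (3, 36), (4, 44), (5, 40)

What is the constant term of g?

Write g(x) = ax³ + bx² + cx + d; the 4 given values yield a linear system in the 4 coefficients.
Solving, g(x) = -x³ + 6x² + 3x.
The constant term is g(0) = 0.

0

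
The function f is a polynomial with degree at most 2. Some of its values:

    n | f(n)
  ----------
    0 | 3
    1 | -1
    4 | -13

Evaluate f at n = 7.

Write f(n) = an² + bn + c; the 3 given values yield a linear system in the 3 coefficients.
Solving, the leading coefficient vanishes, and f(n) = -4n + 3.
Then f(7) = -25.

-25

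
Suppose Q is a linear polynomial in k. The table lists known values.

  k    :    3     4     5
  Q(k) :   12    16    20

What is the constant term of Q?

First differences: 4, 4.
Level-1 differences are constant, so Q has degree 1.
Fitting a degree-1 polynomial gives Q(k) = 4k.
The constant term is Q(0) = 0.

0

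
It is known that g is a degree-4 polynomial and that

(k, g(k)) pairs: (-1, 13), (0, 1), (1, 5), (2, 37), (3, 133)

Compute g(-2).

53

Write g(k) = ak^4 + bk³ + ck² + dk + e; the 5 given values yield a linear system in the 5 coefficients.
Solving, g(k) = k^4 + 7k² - 4k + 1.
Then g(-2) = 53.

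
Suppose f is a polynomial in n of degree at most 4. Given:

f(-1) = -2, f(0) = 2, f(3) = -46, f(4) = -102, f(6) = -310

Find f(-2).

-6

Write f(n) = an^4 + bn³ + cn² + dn + e; the 5 given values yield a linear system in the 5 coefficients.
Solving, the leading coefficient vanishes, and f(n) = -n³ - 3n² + 2n + 2.
Then f(-2) = -6.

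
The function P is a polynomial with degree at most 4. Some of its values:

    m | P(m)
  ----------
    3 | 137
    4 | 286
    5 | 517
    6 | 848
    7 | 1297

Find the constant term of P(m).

First differences: 149, 231, 331, 449. Second differences: 82, 100, 118. Third differences: 18, 18.
Level-3 differences are constant, so P has degree 3.
Fitting a degree-3 polynomial gives P(m) = 3m³ + 5m² + 3m + 2.
The constant term is P(0) = 2.

2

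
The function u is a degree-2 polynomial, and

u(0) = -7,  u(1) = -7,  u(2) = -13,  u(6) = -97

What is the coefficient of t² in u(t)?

-3

Write u(t) = at² + bt + c; the 4 given values yield a linear system in the 3 coefficients.
Solving, u(t) = -3t² + 3t - 7.
The coefficient of t² is -3.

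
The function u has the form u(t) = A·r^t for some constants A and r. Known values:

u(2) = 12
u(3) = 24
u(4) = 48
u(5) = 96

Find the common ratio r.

2

Consecutive ratio: 24/12 = 2, and 48/24 = 2, so r = 2.
Then A·2^2 = 12 gives A = 3, and u(t) = 3·2^t.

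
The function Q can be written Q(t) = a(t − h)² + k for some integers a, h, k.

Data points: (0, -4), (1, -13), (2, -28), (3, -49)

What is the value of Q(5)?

-109

First differences -9, -15, -21; second difference -6 = 2a, so a = -3.
Expanding, the t-coefficient is −2ah = 6h; matching it to the data gives h = -1, and then k = -1.
So Q(t) = -3(t + 1)² − 1.
Q(5) = -3·6² − 1 = -109.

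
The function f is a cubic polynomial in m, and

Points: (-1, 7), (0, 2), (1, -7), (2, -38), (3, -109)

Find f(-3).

Write f(m) = am³ + bm² + cm + d; the 5 given values yield a linear system in the 4 coefficients.
Solving, f(m) = -3m³ - 2m² - 4m + 2.
Then f(-3) = 77.

77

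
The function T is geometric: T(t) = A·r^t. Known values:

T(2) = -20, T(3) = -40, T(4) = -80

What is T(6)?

Consecutive ratio: -40/(-20) = 2, and -80/(-40) = 2, so r = 2.
Then A·2^2 = -20 gives A = -5, and T(t) = -5·2^t.
T(6) = -5·2^6 = -320.

-320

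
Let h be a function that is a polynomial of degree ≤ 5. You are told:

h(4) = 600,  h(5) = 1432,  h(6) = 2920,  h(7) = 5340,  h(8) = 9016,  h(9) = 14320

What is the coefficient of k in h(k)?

First differences: 832, 1488, 2420, 3676, 5304. Second differences: 656, 932, 1256, 1628. Third differences: 276, 324, 372. Fourth differences: 48, 48.
Level-4 differences are constant, so h has degree 4.
Fitting a degree-4 polynomial gives h(k) = 2k^4 + 2k³ - 4k² + 8k - 8.
The coefficient of k is 8.

8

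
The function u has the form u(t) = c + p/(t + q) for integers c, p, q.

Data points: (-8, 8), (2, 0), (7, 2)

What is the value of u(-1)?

-6

(u(t) − c)(t + q) = p for each data point; the three points give a linear system in c and q, then p follows.
Solving: c = 4, q = 3, p = -20, so u(t) = 4 − 20/(t + 3).
Then u(-1) = 4 − 20/2 = -6.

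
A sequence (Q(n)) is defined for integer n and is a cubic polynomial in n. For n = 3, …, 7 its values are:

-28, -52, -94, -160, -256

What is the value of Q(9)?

First differences: -24, -42, -66, -96. Second differences: -18, -24, -30. Third differences: -6, -6.
Level-3 differences are constant, so Q has degree 3.
Fitting a degree-3 polynomial gives Q(n) = -n³ + 3n² - 8n - 4.
Then Q(9) = -562.

-562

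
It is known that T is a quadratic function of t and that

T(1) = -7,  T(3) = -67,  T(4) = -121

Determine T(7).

Write T(t) = at² + bt + c; the 3 given values yield a linear system in the 3 coefficients.
Solving, T(t) = -8t² + 2t - 1.
Then T(7) = -379.

-379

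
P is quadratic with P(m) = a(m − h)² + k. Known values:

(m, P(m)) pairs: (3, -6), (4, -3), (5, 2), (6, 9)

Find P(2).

First differences 3, 5, 7; second difference 2 = 2a, so a = 1.
Expanding, the m-coefficient is −2ah = -2h; matching it to the data gives h = 2, and then k = -7.
So P(m) = 1(m − 2)² − 7.
P(2) = 1·0² − 7 = -7.

-7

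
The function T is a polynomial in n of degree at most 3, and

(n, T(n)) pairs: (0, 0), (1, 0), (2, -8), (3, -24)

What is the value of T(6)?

Write T(n) = an³ + bn² + cn + d; the 4 given values yield a linear system in the 4 coefficients.
Solving, the leading coefficient vanishes, and T(n) = -4n² + 4n.
Then T(6) = -120.

-120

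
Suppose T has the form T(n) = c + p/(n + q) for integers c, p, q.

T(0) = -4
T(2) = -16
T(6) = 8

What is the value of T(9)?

5

(T(n) − c)(n + q) = p for each data point; the three points give a linear system in c and q, then p follows.
Solving: c = 2, q = -3, p = 18, so T(n) = 2 + 18/(n − 3).
Then T(9) = 2 + 18/6 = 5.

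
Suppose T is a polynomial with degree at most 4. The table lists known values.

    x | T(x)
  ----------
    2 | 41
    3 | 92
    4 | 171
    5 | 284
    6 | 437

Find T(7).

Write T(x) = ax^4 + bx³ + cx² + dx + e; the 5 given values yield a linear system in the 5 coefficients.
Solving, the leading coefficient vanishes, and T(x) = x³ + 5x² + 7x - 1.
Then T(7) = 636.

636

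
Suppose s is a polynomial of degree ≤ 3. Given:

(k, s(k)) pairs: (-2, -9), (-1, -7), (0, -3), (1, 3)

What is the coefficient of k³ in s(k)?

First differences: 2, 4, 6. Second differences: 2, 2.
Level-2 differences are constant, so s has degree 2.
Fitting a degree-2 polynomial gives s(k) = k² + 5k - 3.
The coefficient of k³ is 0.

0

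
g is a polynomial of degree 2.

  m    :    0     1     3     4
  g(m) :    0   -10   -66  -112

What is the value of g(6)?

-240

Write g(m) = am² + bm + c; the 4 given values yield a linear system in the 3 coefficients.
Solving, g(m) = -6m² - 4m.
Then g(6) = -240.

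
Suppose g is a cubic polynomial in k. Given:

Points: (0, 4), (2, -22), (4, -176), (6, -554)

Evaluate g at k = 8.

-1252

Write g(k) = ak³ + bk² + ck + d; the 4 given values yield a linear system in the 4 coefficients.
Solving, g(k) = -2k³ - 4k² + 3k + 4.
Then g(8) = -1252.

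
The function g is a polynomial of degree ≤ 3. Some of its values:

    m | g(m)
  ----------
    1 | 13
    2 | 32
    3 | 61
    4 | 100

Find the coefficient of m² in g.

First differences: 19, 29, 39. Second differences: 10, 10.
Level-2 differences are constant, so g has degree 2.
Fitting a degree-2 polynomial gives g(m) = 5m² + 4m + 4.
The coefficient of m² is 5.

5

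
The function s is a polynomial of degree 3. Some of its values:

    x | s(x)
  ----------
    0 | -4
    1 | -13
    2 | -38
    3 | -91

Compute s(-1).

Write s(x) = ax³ + bx² + cx + d; the 4 given values yield a linear system in the 4 coefficients.
Solving, s(x) = -2x³ - 2x² - 5x - 4.
Then s(-1) = 1.

1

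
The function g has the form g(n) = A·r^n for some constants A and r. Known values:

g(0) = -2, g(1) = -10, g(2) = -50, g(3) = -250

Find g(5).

-6250

Consecutive ratio: -10/(-2) = 5, and -50/(-10) = 5, so r = 5.
Then A·5^0 = -2 gives A = -2, and g(n) = -2·5^n.
g(5) = -2·5^5 = -6250.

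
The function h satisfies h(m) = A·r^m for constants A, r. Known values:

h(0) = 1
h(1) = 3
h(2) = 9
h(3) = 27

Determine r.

Consecutive ratio: 3/1 = 3, and 9/3 = 3, so r = 3.
Then A·3^0 = 1 gives A = 1, and h(m) = 1·3^m.

3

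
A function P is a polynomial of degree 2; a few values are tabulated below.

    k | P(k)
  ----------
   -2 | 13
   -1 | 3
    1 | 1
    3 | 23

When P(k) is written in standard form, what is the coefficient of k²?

Write P(k) = ak² + bk + c; the 4 given values yield a linear system in the 3 coefficients.
Solving, P(k) = 3k² - k - 1.
The coefficient of k² is 3.

3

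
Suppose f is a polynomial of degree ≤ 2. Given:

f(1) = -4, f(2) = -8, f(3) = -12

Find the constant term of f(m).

0

Write f(m) = am² + bm + c; the 3 given values yield a linear system in the 3 coefficients.
Solving, the leading coefficient vanishes, and f(m) = -4m.
The constant term is f(0) = 0.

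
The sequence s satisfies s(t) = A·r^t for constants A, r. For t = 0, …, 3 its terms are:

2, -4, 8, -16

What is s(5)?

Consecutive ratio: -4/2 = -2, and 8/(-4) = -2, so r = -2.
Then A·(-2)^0 = 2 gives A = 2, and s(t) = 2·(-2)^t.
s(5) = 2·(-2)^5 = -64.

-64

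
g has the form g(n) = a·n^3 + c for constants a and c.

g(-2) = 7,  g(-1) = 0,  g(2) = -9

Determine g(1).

From g(-2) = 7 and g(-1) = 0: -8a + c = 7 and -1a + c = 0.
Subtracting: 7a = -7, so a = -1; then c = 7 − (-1)·(-8) = -1.
So g(n) = -1n³ − 1, and g(1) = -2.

-2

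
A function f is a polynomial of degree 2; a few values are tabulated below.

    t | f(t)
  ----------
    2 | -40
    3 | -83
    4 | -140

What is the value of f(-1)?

5

Write f(t) = at² + bt + c; the 3 given values yield a linear system in the 3 coefficients.
Solving, f(t) = -7t² - 8t + 4.
Then f(-1) = 5.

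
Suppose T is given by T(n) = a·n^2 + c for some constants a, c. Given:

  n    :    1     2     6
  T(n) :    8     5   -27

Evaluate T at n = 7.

-40

From T(1) = 8 and T(2) = 5: 1a + c = 8 and 4a + c = 5.
Subtracting: 3a = -3, so a = -1; then c = 8 − (-1)·1 = 9.
So T(n) = -1n² + 9, and T(7) = -40.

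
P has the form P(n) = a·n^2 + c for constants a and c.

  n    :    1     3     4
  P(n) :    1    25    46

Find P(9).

241

From P(1) = 1 and P(3) = 25: 1a + c = 1 and 9a + c = 25.
Subtracting: 8a = 24, so a = 3; then c = 1 − 3·1 = -2.
So P(n) = 3n² − 2, and P(9) = 241.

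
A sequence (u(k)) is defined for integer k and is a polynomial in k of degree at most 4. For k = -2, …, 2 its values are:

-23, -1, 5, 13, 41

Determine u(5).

Write u(k) = ak^4 + bk³ + ck² + dk + e; the 5 given values yield a linear system in the 5 coefficients.
Solving, the leading coefficient vanishes, and u(k) = 3k³ + k² + 4k + 5.
Then u(5) = 425.

425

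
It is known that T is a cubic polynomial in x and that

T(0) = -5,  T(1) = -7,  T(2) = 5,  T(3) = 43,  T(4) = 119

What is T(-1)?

-1

Write T(x) = ax³ + bx² + cx + d; the 5 given values yield a linear system in the 4 coefficients.
Solving, T(x) = 2x³ + x² - 5x - 5.
Then T(-1) = -1.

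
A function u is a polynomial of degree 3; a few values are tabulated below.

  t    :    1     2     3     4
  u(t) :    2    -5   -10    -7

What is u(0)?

Write u(t) = at³ + bt² + ct + d; the 4 given values yield a linear system in the 4 coefficients.
Solving, u(t) = t³ - 5t² + t + 5.
The constant term is u(0) = 5.

5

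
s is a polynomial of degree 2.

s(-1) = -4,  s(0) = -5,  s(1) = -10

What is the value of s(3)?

-32

Write s(m) = am² + bm + c; the 3 given values yield a linear system in the 3 coefficients.
Solving, s(m) = -2m² - 3m - 5.
Then s(3) = -32.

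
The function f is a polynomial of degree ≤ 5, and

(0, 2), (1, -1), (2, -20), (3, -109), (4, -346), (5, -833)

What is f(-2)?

56

First differences: -3, -19, -89, -237, -487. Second differences: -16, -70, -148, -250. Third differences: -54, -78, -102. Fourth differences: -24, -24.
Level-4 differences are constant, so f has degree 4.
Fitting a degree-4 polynomial gives f(n) = -n^4 - 3n³ + 8n² - 7n + 2.
Then f(-2) = 56.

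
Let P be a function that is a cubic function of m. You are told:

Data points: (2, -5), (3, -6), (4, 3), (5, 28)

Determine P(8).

259

Write P(m) = am³ + bm² + cm + d; the 4 given values yield a linear system in the 4 coefficients.
Solving, P(m) = m³ - 4m² + 3.
Then P(8) = 259.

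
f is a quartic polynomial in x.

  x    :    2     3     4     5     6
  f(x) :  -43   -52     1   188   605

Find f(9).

Write f(x) = ax^4 + bx³ + cx² + dx + e; the 5 given values yield a linear system in the 5 coefficients.
Solving, f(x) = x^4 - 2x³ - 6x² - 6x - 7.
Then f(9) = 4556.

4556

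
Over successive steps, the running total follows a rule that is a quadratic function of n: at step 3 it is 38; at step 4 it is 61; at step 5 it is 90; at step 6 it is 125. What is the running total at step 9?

266

Write the value at n as P(n).
First differences: 23, 29, 35. Second differences: 6, 6.
Level-2 differences are constant, so P has degree 2.
Fitting a degree-2 polynomial gives P(n) = 3n² + 2n + 5.
Then P(9) = 266.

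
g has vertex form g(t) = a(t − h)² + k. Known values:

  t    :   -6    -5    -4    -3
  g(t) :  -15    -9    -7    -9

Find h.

-4

First differences 6, 2, -2; second difference -4 = 2a, so a = -2.
Expanding, the t-coefficient is −2ah = 4h; matching it to the data gives h = -4, and then k = -7.
So g(t) = -2(t + 4)² − 7.
Hence h = -4.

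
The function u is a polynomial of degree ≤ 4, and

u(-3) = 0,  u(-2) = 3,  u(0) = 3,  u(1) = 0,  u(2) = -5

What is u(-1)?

4

Write u(k) = ak^4 + bk³ + ck² + dk + e; the 5 given values yield a linear system in the 5 coefficients.
Solving, the top 2 coefficients vanish, and u(k) = -k² - 2k + 3.
Then u(-1) = 4.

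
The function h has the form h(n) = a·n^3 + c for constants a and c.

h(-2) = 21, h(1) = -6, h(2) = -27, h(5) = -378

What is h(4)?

From h(-2) = 21 and h(1) = -6: -8a + c = 21 and 1a + c = -6.
Subtracting: 9a = -27, so a = -3; then c = 21 − (-3)·(-8) = -3.
So h(n) = -3n³ − 3, and h(4) = -195.

-195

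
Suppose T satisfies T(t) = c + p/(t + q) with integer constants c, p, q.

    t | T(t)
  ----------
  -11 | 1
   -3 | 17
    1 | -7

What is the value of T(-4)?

8

(T(t) − c)(t + q) = p for each data point; the three points give a linear system in c and q, then p follows.
Solving: c = -1, q = 2, p = -18, so T(t) = -1 − 18/(t + 2).
Then T(-4) = -1 − 18/(-2) = 8.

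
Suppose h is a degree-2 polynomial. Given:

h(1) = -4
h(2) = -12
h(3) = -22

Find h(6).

Write h(n) = an² + bn + c; the 3 given values yield a linear system in the 3 coefficients.
Solving, h(n) = -n² - 5n + 2.
Then h(6) = -64.

-64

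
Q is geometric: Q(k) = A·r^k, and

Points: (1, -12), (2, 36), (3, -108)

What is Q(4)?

Consecutive ratio: 36/(-12) = -3, and -108/36 = -3, so r = -3.
Then A·(-3)^1 = -12 gives A = 4, and Q(k) = 4·(-3)^k.
Q(4) = 4·(-3)^4 = 324.

324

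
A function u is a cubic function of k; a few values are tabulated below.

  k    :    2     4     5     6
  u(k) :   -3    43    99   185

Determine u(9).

Write u(k) = ak³ + bk² + ck + d; the 4 given values yield a linear system in the 4 coefficients.
Solving, u(k) = k³ - 5k - 1.
Then u(9) = 683.

683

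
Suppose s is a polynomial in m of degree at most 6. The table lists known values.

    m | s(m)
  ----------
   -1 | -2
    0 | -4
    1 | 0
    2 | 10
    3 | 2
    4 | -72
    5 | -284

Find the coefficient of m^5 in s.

First differences: -2, 4, 10, -8, -74, -212. Second differences: 6, 6, -18, -66, -138. Third differences: 0, -24, -48, -72. Fourth differences: -24, -24, -24.
Level-4 differences are constant, so s has degree 4.
Fitting a degree-4 polynomial gives s(m) = -m^4 + 2m³ + 4m² - m - 4.
The coefficient of m^5 is 0.

0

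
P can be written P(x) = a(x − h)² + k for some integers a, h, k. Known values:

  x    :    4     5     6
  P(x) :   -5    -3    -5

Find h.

First differences 2, -2; second difference -4 = 2a, so a = -2.
Expanding, the x-coefficient is −2ah = 4h; matching it to the data gives h = 5, and then k = -3.
So P(x) = -2(x − 5)² − 3.
Hence h = 5.

5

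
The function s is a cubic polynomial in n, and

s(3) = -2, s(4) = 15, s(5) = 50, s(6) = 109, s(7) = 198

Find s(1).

First differences: 17, 35, 59, 89. Second differences: 18, 24, 30. Third differences: 6, 6.
Level-3 differences are constant, so s has degree 3.
Fitting a degree-3 polynomial gives s(n) = n³ - 3n² + n - 5.
Then s(1) = -6.

-6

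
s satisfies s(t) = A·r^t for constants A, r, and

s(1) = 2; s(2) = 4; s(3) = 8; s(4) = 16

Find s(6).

Consecutive ratio: 4/2 = 2, and 8/4 = 2, so r = 2.
Then A·2^1 = 2 gives A = 1, and s(t) = 1·2^t.
s(6) = 1·2^6 = 64.

64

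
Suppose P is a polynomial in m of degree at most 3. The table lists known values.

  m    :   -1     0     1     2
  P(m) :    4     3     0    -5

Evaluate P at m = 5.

-32

First differences: -1, -3, -5. Second differences: -2, -2.
Level-2 differences are constant, so P has degree 2.
Fitting a degree-2 polynomial gives P(m) = -m² - 2m + 3.
Then P(5) = -32.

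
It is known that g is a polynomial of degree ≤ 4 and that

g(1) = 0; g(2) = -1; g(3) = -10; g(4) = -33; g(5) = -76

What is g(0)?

Write g(x) = ax^4 + bx³ + cx² + dx + e; the 5 given values yield a linear system in the 5 coefficients.
Solving, the leading coefficient vanishes, and g(x) = -x³ + 2x² - 1.
The constant term is g(0) = -1.

-1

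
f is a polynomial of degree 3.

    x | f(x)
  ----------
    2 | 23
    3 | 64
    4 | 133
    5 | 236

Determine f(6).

Write f(x) = ax³ + bx² + cx + d; the 4 given values yield a linear system in the 4 coefficients.
Solving, f(x) = x³ + 5x² - 3x + 1.
Then f(6) = 379.

379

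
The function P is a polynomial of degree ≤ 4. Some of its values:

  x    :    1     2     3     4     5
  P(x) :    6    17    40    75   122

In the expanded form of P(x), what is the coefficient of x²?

First differences: 11, 23, 35, 47. Second differences: 12, 12, 12.
Level-2 differences are constant, so P has degree 2.
Fitting a degree-2 polynomial gives P(x) = 6x² - 7x + 7.
The coefficient of x² is 6.

6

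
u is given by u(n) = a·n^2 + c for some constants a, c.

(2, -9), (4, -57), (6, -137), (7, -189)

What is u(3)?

-29

From u(2) = -9 and u(4) = -57: 4a + c = -9 and 16a + c = -57.
Subtracting: 12a = -48, so a = -4; then c = -9 − (-4)·4 = 7.
So u(n) = -4n² + 7, and u(3) = -29.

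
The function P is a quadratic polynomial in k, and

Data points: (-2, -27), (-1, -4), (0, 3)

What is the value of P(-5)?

-192

Write P(k) = ak² + bk + c; the 3 given values yield a linear system in the 3 coefficients.
Solving, P(k) = -8k² - k + 3.
Then P(-5) = -192.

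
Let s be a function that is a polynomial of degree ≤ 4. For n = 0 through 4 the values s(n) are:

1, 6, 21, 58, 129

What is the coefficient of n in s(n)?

Write s(n) = an^4 + bn³ + cn² + dn + e; the 5 given values yield a linear system in the 5 coefficients.
Solving, the leading coefficient vanishes, and s(n) = 2n³ - n² + 4n + 1.
The coefficient of n is 4.

4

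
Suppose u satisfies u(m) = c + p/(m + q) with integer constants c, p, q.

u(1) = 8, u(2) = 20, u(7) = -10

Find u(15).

(u(m) − c)(m + q) = p for each data point; the three points give a linear system in c and q, then p follows.
Solving: c = -4, q = -3, p = -24, so u(m) = -4 − 24/(m − 3).
Then u(15) = -4 − 24/12 = -6.

-6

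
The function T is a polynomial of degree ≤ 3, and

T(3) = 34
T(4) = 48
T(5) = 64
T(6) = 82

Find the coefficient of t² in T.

Write T(t) = at³ + bt² + ct + d; the 4 given values yield a linear system in the 4 coefficients.
Solving, the leading coefficient vanishes, and T(t) = t² + 7t + 4.
The coefficient of t² is 1.

1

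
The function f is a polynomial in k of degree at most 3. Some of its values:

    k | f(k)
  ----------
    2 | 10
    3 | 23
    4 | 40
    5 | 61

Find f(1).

1

First differences: 13, 17, 21. Second differences: 4, 4.
Level-2 differences are constant, so f has degree 2.
Fitting a degree-2 polynomial gives f(k) = 2k² + 3k - 4.
Then f(1) = 1.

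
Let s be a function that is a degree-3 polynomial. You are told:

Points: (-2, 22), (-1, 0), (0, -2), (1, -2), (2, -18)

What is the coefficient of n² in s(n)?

1

First differences: -22, -2, 0, -16. Second differences: 20, 2, -16. Third differences: -18, -18.
Level-3 differences are constant, so s has degree 3.
Fitting a degree-3 polynomial gives s(n) = -3n³ + n² + 2n - 2.
The coefficient of n² is 1.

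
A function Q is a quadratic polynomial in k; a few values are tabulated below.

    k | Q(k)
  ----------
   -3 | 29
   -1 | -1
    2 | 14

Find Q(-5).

Write Q(k) = ak² + bk + c; the 3 given values yield a linear system in the 3 coefficients.
Solving, Q(k) = 4k² + k - 4.
Then Q(-5) = 91.

91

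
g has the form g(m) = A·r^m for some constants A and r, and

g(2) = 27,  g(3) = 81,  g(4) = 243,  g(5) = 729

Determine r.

3

Consecutive ratio: 81/27 = 3, and 243/81 = 3, so r = 3.
Then A·3^2 = 27 gives A = 3, and g(m) = 3·3^m.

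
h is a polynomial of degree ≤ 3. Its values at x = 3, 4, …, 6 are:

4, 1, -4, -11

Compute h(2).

First differences: -3, -5, -7. Second differences: -2, -2.
Level-2 differences are constant, so h has degree 2.
Fitting a degree-2 polynomial gives h(x) = -x² + 4x + 1.
Then h(2) = 5.

5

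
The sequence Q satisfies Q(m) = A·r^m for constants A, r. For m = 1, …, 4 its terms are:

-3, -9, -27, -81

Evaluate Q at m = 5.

Consecutive ratio: -9/(-3) = 3, and -27/(-9) = 3, so r = 3.
Then A·3^1 = -3 gives A = -1, and Q(m) = -1·3^m.
Q(5) = -1·3^5 = -243.

-243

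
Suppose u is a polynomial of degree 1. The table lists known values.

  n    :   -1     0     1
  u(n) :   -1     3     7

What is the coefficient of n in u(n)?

Write u(n) = an + b; the 3 given values yield a linear system in the 2 coefficients.
Solving, u(n) = 4n + 3.
The coefficient of n is 4.

4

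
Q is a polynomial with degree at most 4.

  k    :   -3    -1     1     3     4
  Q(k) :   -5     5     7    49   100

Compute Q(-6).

Write Q(k) = ak^4 + bk³ + ck² + dk + e; the 5 given values yield a linear system in the 5 coefficients.
Solving, the leading coefficient vanishes, and Q(k) = k³ + 2k² + 4.
Then Q(-6) = -140.

-140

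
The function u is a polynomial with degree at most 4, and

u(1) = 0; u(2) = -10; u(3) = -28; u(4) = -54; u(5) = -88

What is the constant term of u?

First differences: -10, -18, -26, -34. Second differences: -8, -8, -8.
Level-2 differences are constant, so u has degree 2.
Fitting a degree-2 polynomial gives u(k) = -4k² + 2k + 2.
The constant term is u(0) = 2.

2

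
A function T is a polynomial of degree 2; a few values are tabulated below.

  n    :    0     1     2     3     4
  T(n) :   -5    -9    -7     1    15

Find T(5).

35

First differences: -4, 2, 8, 14. Second differences: 6, 6, 6.
Level-2 differences are constant, so T has degree 2.
Extending the table by one column gives the next first difference 20, so T(5) = 15 + 20 = 35.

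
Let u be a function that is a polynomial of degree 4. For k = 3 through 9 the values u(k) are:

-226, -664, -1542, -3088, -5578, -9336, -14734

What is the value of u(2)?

First differences: -438, -878, -1546, -2490, -3758, -5398. Second differences: -440, -668, -944, -1268, -1640. Third differences: -228, -276, -324, -372. Fourth differences: -48, -48, -48.
Level-4 differences are constant, so u has degree 4.
Fitting a degree-4 polynomial gives u(k) = -2k^4 - 2k³ - 2k² + 8.
Then u(2) = -48.

-48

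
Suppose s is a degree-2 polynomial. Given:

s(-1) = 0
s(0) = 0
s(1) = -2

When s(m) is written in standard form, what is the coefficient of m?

Write s(m) = am² + bm + c; the 3 given values yield a linear system in the 3 coefficients.
Solving, s(m) = -m² - m.
The coefficient of m is -1.

-1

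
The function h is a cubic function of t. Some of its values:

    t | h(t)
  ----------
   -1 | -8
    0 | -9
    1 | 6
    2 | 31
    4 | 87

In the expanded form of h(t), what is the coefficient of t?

Write h(t) = at³ + bt² + ct + d; the 5 given values yield a linear system in the 4 coefficients.
Solving, h(t) = -t³ + 8t² + 8t - 9.
The coefficient of t is 8.

8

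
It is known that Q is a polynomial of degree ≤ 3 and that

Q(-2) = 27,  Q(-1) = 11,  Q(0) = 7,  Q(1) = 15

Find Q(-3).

55

Write Q(x) = ax³ + bx² + cx + d; the 4 given values yield a linear system in the 4 coefficients.
Solving, the leading coefficient vanishes, and Q(x) = 6x² + 2x + 7.
Then Q(-3) = 55.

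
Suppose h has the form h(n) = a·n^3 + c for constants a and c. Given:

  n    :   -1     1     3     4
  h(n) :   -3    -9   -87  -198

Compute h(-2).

From h(-1) = -3 and h(1) = -9: -1a + c = -3 and 1a + c = -9.
Subtracting: 2a = -6, so a = -3; then c = -3 − (-3)·(-1) = -6.
So h(n) = -3n³ − 6, and h(-2) = 18.

18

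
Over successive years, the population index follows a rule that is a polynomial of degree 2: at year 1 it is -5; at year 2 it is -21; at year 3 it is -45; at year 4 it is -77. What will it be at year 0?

3

Write the value at x as f(x).
First differences: -16, -24, -32. Second differences: -8, -8.
Level-2 differences are constant, so f has degree 2.
Fitting a degree-2 polynomial gives f(x) = -4x² - 4x + 3.
Then f(0) = 3.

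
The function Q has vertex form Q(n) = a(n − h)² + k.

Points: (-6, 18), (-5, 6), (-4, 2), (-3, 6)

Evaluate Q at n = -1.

38

First differences -12, -4, 4; second difference 8 = 2a, so a = 4.
Expanding, the n-coefficient is −2ah = -8h; matching it to the data gives h = -4, and then k = 2.
So Q(n) = 4(n + 4)² + 2.
Q(-1) = 4·3² + 2 = 38.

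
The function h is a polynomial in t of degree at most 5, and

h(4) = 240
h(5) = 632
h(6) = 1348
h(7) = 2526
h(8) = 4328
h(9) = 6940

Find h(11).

First differences: 392, 716, 1178, 1802, 2612. Second differences: 324, 462, 624, 810. Third differences: 138, 162, 186. Fourth differences: 24, 24.
Level-4 differences are constant, so h has degree 4.
Fitting a degree-4 polynomial gives h(t) = t^4 + t³ - 4t² - 2t - 8.
Then h(11) = 15458.

15458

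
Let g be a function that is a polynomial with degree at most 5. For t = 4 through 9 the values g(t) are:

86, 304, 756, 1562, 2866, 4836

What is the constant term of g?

First differences: 218, 452, 806, 1304, 1970. Second differences: 234, 354, 498, 666. Third differences: 120, 144, 168. Fourth differences: 24, 24.
Level-4 differences are constant, so g has degree 4.
Fitting a degree-4 polynomial gives g(t) = t^4 - 2t³ - 4t² + 7t - 6.
The constant term is g(0) = -6.

-6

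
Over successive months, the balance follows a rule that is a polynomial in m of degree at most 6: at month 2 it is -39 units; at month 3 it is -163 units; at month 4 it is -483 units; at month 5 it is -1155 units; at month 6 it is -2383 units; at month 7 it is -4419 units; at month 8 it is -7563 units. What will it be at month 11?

Write the value at m as Q(m).
First differences: -124, -320, -672, -1228, -2036, -3144. Second differences: -196, -352, -556, -808, -1108. Third differences: -156, -204, -252, -300. Fourth differences: -48, -48, -48.
Level-4 differences are constant, so Q has degree 4.
Fitting a degree-4 polynomial gives Q(m) = -2m^4 + 2m³ - 6m² - 2m + 5.
Then Q(11) = -27363.

-27363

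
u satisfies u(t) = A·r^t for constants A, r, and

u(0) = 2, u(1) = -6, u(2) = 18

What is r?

-3

Consecutive ratio: -6/2 = -3, and 18/(-6) = -3, so r = -3.
Then A·(-3)^0 = 2 gives A = 2, and u(t) = 2·(-3)^t.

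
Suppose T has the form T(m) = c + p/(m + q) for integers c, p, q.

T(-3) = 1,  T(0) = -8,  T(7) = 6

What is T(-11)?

(T(m) − c)(m + q) = p for each data point; the three points give a linear system in c and q, then p follows.
Solving: c = 4, q = -1, p = 12, so T(m) = 4 + 12/(m − 1).
Then T(-11) = 4 + 12/(-12) = 3.

3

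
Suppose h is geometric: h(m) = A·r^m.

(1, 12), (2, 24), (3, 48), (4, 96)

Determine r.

2

Consecutive ratio: 24/12 = 2, and 48/24 = 2, so r = 2.
Then A·2^1 = 12 gives A = 6, and h(m) = 6·2^m.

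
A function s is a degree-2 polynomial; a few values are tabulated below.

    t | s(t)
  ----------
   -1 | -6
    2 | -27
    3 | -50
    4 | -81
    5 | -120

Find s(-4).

Write s(t) = at² + bt + c; the 5 given values yield a linear system in the 3 coefficients.
Solving, s(t) = -4t² - 3t - 5.
Then s(-4) = -57.

-57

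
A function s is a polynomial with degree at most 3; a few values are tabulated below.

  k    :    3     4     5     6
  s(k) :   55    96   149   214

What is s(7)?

291

Write s(k) = ak³ + bk² + ck + d; the 4 given values yield a linear system in the 4 coefficients.
Solving, the leading coefficient vanishes, and s(k) = 6k² - k + 4.
Then s(7) = 291.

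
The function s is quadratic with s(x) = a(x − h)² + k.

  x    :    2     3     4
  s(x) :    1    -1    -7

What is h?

First differences -2, -6; second difference -4 = 2a, so a = -2.
Expanding, the x-coefficient is −2ah = 4h; matching it to the data gives h = 2, and then k = 1.
So s(x) = -2(x − 2)² + 1.
Hence h = 2.

2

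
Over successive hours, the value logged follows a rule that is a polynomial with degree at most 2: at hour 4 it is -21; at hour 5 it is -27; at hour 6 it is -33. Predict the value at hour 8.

Write the value at k as u(k).
Write u(k) = ak² + bk + c; the 3 given values yield a linear system in the 3 coefficients.
Solving, the leading coefficient vanishes, and u(k) = -6k + 3.
Then u(8) = -45.

-45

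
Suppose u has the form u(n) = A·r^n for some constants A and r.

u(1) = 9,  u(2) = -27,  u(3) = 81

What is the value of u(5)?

729

Consecutive ratio: -27/9 = -3, and 81/(-27) = -3, so r = -3.
Then A·(-3)^1 = 9 gives A = -3, and u(n) = -3·(-3)^n.
u(5) = -3·(-3)^5 = 729.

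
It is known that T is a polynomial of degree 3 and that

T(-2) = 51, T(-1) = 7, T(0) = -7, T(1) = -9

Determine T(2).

-17

Write T(k) = ak³ + bk² + ck + d; the 4 given values yield a linear system in the 4 coefficients.
Solving, T(k) = -3k³ + 6k² - 5k - 7.
Then T(2) = -17.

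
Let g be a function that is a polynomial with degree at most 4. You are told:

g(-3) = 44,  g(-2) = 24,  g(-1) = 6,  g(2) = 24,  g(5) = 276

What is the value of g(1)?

0

Write g(x) = ax^4 + bx³ + cx² + dx + e; the 5 given values yield a linear system in the 5 coefficients.
Solving, the leading coefficient vanishes, and g(x) = x³ + 7x² - 4x - 4.
Then g(1) = 0.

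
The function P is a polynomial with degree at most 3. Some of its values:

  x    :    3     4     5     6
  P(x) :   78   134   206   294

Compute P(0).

First differences: 56, 72, 88. Second differences: 16, 16.
Level-2 differences are constant, so P has degree 2.
Fitting a degree-2 polynomial gives P(x) = 8x² + 6.
Then P(0) = 6.

6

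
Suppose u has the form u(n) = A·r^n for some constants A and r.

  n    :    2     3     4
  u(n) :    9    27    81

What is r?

Consecutive ratio: 27/9 = 3, and 81/27 = 3, so r = 3.
Then A·3^2 = 9 gives A = 1, and u(n) = 1·3^n.

3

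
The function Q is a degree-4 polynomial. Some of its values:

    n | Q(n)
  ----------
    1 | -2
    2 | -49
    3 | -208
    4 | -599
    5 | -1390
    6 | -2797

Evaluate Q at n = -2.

-53

Write Q(n) = an^4 + bn³ + cn² + dn + e; the 6 given values yield a linear system in the 5 coefficients.
Solving, Q(n) = -2n^4 - 6n² + n + 5.
Then Q(-2) = -53.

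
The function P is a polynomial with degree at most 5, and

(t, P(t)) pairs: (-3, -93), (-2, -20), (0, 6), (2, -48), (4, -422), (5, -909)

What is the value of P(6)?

-1740

Write P(t) = at^5 + bt^4 + ct³ + dt² + et + p; the 6 given values yield a linear system in the 6 coefficients.
Solving, the leading coefficient vanishes, and P(t) = -t^4 - t³ - 6t² - 3t + 6.
Then P(6) = -1740.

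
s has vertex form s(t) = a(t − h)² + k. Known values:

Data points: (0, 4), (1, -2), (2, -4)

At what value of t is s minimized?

2

First differences -6, -2; second difference 4 = 2a, so a = 2.
Expanding, the t-coefficient is −2ah = -4h; matching it to the data gives h = 2, and then k = -4.
So s(t) = 2(t − 2)² − 4.
Hence h = 2.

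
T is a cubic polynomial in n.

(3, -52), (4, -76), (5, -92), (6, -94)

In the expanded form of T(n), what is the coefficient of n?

-5

Write T(n) = an³ + bn² + cn + d; the 4 given values yield a linear system in the 4 coefficients.
Solving, T(n) = n³ - 8n² - 5n + 8.
The coefficient of n is -5.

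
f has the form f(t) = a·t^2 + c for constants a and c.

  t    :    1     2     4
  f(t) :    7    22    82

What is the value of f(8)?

From f(1) = 7 and f(2) = 22: 1a + c = 7 and 4a + c = 22.
Subtracting: 3a = 15, so a = 5; then c = 7 − 5·1 = 2.
So f(t) = 5t² + 2, and f(8) = 322.

322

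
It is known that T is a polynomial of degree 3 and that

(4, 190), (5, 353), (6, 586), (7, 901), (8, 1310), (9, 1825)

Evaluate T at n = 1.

1

First differences: 163, 233, 315, 409, 515. Second differences: 70, 82, 94, 106. Third differences: 12, 12, 12.
Level-3 differences are constant, so T has degree 3.
Fitting a degree-3 polynomial gives T(n) = 2n³ + 5n² - 4n - 2.
Then T(1) = 1.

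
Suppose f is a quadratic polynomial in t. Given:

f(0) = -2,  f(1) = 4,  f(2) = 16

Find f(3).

Write f(t) = at² + bt + c; the 3 given values yield a linear system in the 3 coefficients.
Solving, f(t) = 3t² + 3t - 2.
Then f(3) = 34.

34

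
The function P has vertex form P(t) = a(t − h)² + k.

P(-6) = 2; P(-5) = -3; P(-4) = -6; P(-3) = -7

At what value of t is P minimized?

-3

First differences -5, -3, -1; second difference 2 = 2a, so a = 1.
Expanding, the t-coefficient is −2ah = -2h; matching it to the data gives h = -3, and then k = -7.
So P(t) = 1(t + 3)² − 7.
Hence h = -3.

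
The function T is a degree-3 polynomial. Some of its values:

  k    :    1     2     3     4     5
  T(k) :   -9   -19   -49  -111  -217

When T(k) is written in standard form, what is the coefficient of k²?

2

Write T(k) = ak³ + bk² + ck + d; the 5 given values yield a linear system in the 4 coefficients.
Solving, T(k) = -2k³ + 2k² - 2k - 7.
The coefficient of k² is 2.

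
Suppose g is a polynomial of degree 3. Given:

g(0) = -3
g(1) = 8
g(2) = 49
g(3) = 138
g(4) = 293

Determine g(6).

873

First differences: 11, 41, 89, 155. Second differences: 30, 48, 66. Third differences: 18, 18.
Level-3 differences are constant, so g has degree 3.
Fitting a degree-3 polynomial gives g(n) = 3n³ + 6n² + 2n - 3.
Then g(6) = 873.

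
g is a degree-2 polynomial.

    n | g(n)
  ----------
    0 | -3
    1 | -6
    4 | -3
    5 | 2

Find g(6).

9

Write g(n) = an² + bn + c; the 4 given values yield a linear system in the 3 coefficients.
Solving, g(n) = n² - 4n - 3.
Then g(6) = 9.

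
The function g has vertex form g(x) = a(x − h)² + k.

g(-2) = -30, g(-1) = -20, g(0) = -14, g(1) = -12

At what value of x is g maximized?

1

First differences 10, 6, 2; second difference -4 = 2a, so a = -2.
Expanding, the x-coefficient is −2ah = 4h; matching it to the data gives h = 1, and then k = -12.
So g(x) = -2(x − 1)² − 12.
Hence h = 1.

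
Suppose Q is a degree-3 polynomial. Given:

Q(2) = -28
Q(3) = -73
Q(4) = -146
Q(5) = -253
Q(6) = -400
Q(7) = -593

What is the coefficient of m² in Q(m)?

-5

First differences: -45, -73, -107, -147, -193. Second differences: -28, -34, -40, -46. Third differences: -6, -6, -6.
Level-3 differences are constant, so Q has degree 3.
Fitting a degree-3 polynomial gives Q(m) = -m³ - 5m² - m + 2.
The coefficient of m² is -5.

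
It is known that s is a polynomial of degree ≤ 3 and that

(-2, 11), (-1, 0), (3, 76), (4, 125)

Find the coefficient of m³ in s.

Write s(m) = am³ + bm² + cm + d; the 4 given values yield a linear system in the 4 coefficients.
Solving, the leading coefficient vanishes, and s(m) = 6m² + 7m + 1.
The coefficient of m³ is 0.

0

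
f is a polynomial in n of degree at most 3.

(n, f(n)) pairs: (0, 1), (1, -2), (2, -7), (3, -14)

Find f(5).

First differences: -3, -5, -7. Second differences: -2, -2.
Level-2 differences are constant, so f has degree 2.
Fitting a degree-2 polynomial gives f(n) = -n² - 2n + 1.
Then f(5) = -34.

-34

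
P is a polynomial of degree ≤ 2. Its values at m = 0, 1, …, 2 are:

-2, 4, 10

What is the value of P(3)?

16

First differences: 6, 6.
Level-1 differences are constant, so P has degree 1.
Fitting a degree-1 polynomial gives P(m) = 6m - 2.
Then P(3) = 16.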